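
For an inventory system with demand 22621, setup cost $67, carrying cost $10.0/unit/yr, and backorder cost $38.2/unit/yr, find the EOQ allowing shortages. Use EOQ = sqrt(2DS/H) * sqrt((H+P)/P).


Formula: EOQ* = sqrt(2DS/H) * sqrt((H+P)/P)
Base EOQ = sqrt(2*22621*67/10.0) = 550.56 units
Correction = sqrt((10.0+38.2)/38.2) = 1.12329
EOQ* = 550.56 * 1.12329 = 618.4 units

618.4 units


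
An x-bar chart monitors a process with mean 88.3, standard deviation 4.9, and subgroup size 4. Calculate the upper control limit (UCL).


UCL = 88.3 + 3 * 4.9 / sqrt(4)

95.65


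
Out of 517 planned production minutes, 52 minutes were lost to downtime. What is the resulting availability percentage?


Formula: Availability = (Planned Time - Downtime) / Planned Time * 100
Uptime = 517 - 52 = 465 min
Availability = 465 / 517 * 100 = 89.9%

89.9%


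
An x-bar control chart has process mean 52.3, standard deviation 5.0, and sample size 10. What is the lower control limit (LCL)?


LCL = 52.3 - 3 * 5.0 / sqrt(10)

47.56


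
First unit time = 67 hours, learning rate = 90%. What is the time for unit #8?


Formula: T_n = T_1 * (learning_rate)^(log2(n)) where learning_rate = rate/100
Doublings = log2(8) = 3
T_n = 67 * 0.9^3
T_n = 67 * 0.729 = 48.8 hours

48.8 hours


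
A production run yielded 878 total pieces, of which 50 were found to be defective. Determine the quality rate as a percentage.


Formula: Quality Rate = Good Pieces / Total Pieces * 100
Good pieces = 878 - 50 = 828
QR = 828 / 878 * 100 = 94.3%

94.3%


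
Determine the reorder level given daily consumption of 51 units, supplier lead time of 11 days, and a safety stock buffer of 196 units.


Formula: ROP = (Daily Demand * Lead Time) + Safety Stock
Demand during lead time = 51 * 11 = 561 units
ROP = 561 + 196 = 757 units

757 units


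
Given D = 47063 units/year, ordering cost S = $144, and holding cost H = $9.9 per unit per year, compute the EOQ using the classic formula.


Formula: EOQ = sqrt(2 * D * S / H)
Numerator: 2 * 47063 * 144 = 13554144
2DS/H = 13554144 / 9.9 = 1369105.5
EOQ = sqrt(1369105.5) = 1170.1 units

1170.1 units


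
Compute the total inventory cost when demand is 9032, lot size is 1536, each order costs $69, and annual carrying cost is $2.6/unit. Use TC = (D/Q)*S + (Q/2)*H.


TC = 9032/1536 * 69 + 1536/2 * 2.6

$2402.53


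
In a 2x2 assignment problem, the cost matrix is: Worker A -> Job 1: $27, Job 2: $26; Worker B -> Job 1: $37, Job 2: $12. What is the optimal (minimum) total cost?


Option 1: A->1 + B->2 = $27 + $12 = $39
Option 2: A->2 + B->1 = $26 + $37 = $63
Min cost = min($39, $63) = $39

$39


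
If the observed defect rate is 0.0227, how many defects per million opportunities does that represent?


DPMO = defect_rate * 1000000 = 0.0227 * 1000000

22700


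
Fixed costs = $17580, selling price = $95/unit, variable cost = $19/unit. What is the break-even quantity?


Formula: BEQ = Fixed Costs / (Price - Variable Cost)
Contribution margin = $95 - $19 = $76/unit
BEQ = ceil($17580 / $76/unit) = ceil(231.32) = 232 units

232 units


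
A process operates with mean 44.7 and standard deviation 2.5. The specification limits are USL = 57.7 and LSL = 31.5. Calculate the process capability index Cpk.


Cpu = (57.7 - 44.7) / (3 * 2.5) = 1.73
Cpl = (44.7 - 31.5) / (3 * 2.5) = 1.76
Cpk = min(1.73, 1.76) = 1.73

1.73


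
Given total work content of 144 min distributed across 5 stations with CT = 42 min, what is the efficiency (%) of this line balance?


Formula: Efficiency = Sum of Task Times / (N_stations * CT) * 100
Total station capacity = 5 stations * 42 min = 210 min
Efficiency = 144 / 210 * 100 = 68.6%

68.6%


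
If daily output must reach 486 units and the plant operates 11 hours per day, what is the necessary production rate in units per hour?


Formula: Production Rate = Daily Demand / Available Hours
Rate = 486 units/day / 11 hours/day
Rate = 44.2 units/hour

44.2 units/hour


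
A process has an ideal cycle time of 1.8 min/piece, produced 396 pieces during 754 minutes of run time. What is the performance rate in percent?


Formula: Performance = (Ideal CT * Total Count) / Run Time * 100
Ideal output time = 1.8 * 396 = 712.8 min
Performance = 712.8 / 754 * 100 = 94.5%

94.5%


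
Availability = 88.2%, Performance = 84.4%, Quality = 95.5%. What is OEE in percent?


Formula: OEE = Availability * Performance * Quality / 10000
A * P = 88.2% * 84.4% / 100 = 74.44%
OEE = 74.44% * 95.5% / 100 = 71.1%

71.1%


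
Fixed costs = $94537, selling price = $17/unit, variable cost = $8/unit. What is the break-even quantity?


Formula: BEQ = Fixed Costs / (Price - Variable Cost)
Contribution margin = $17 - $8 = $9/unit
BEQ = ceil($94537 / $9/unit) = ceil(10504.11) = 10505 units

10505 units


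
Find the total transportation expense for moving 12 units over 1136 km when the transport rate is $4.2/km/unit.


TC = dist * cost * units = 1136 * 4.2 * 12 = $57254.40

$57254.40


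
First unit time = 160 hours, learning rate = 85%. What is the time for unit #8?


Formula: T_n = T_1 * (learning_rate)^(log2(n)) where learning_rate = rate/100
Doublings = log2(8) = 3
T_n = 160 * 0.85^3
T_n = 160 * 0.6141 = 98.3 hours

98.3 hours


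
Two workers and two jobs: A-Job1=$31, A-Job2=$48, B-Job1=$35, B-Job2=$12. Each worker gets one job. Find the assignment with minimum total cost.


Option 1: A->1 + B->2 = $31 + $12 = $43
Option 2: A->2 + B->1 = $48 + $35 = $83
Min cost = min($43, $83) = $43

$43


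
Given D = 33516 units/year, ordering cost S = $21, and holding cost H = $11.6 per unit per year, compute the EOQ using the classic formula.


Formula: EOQ = sqrt(2 * D * S / H)
Numerator: 2 * 33516 * 21 = 1407672
2DS/H = 1407672 / 11.6 = 121351.0
EOQ = sqrt(121351.0) = 348.4 units

348.4 units


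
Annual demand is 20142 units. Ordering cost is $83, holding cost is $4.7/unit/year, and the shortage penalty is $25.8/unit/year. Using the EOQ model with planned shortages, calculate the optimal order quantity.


Formula: EOQ* = sqrt(2DS/H) * sqrt((H+P)/P)
Base EOQ = sqrt(2*20142*83/4.7) = 843.44 units
Correction = sqrt((4.7+25.8)/25.8) = 1.08728
EOQ* = 843.44 * 1.08728 = 917.1 units

917.1 units


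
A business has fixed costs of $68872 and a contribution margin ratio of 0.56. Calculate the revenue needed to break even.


Formula: BER = Fixed Costs / Contribution Margin Ratio
BER = $68872 / 0.56
BER = $122985.71 (to the nearest cent)

$122985.71


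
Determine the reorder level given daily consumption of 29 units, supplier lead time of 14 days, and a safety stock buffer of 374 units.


Formula: ROP = (Daily Demand * Lead Time) + Safety Stock
Demand during lead time = 29 * 14 = 406 units
ROP = 406 + 374 = 780 units

780 units


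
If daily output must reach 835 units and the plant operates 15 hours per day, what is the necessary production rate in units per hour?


Formula: Production Rate = Daily Demand / Available Hours
Rate = 835 units/day / 15 hours/day
Rate = 55.7 units/hour

55.7 units/hour


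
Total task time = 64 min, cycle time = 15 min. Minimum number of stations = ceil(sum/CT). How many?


Formula: N_min = ceil(Sum of Task Times / Cycle Time)
N_min = ceil(64 min / 15 min) = ceil(4.2667)
N_min = 5 stations

5


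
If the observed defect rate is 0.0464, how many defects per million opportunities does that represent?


DPMO = defect_rate * 1000000 = 0.0464 * 1000000

46400


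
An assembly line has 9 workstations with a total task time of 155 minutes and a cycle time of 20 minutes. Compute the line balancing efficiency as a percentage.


Formula: Efficiency = Sum of Task Times / (N_stations * CT) * 100
Total station capacity = 9 stations * 20 min = 180 min
Efficiency = 155 / 180 * 100 = 86.1%

86.1%


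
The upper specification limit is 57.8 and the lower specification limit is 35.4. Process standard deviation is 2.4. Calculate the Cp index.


Cp = (57.8 - 35.4) / (6 * 2.4)

1.56


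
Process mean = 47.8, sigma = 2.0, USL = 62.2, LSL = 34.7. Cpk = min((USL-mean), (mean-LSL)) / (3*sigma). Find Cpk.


Cpu = (62.2 - 47.8) / (3 * 2.0) = 2.4
Cpl = (47.8 - 34.7) / (3 * 2.0) = 2.18
Cpk = min(2.4, 2.18) = 2.18

2.18


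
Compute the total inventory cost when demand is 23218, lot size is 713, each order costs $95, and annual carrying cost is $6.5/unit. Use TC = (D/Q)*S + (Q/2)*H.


TC = 23218/713 * 95 + 713/2 * 6.5

$5410.81


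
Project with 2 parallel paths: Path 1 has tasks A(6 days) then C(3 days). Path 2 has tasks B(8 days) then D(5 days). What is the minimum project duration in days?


Path 1 = 6 + 3 = 9 days
Path 2 = 8 + 5 = 13 days
Duration = max(9, 13) = 13 days

13 days


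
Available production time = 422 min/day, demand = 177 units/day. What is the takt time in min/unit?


Formula: Takt Time = Available Production Time / Customer Demand
Takt = 422 min/day / 177 units/day
Takt = 2.38 min/unit

2.38 min/unit


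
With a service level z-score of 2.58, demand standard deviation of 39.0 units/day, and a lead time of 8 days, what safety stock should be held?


Formula: SS = z * sigma_d * sqrt(LT)
sqrt(LT) = sqrt(8) = 2.8284
SS = 2.58 * 39.0 * 2.8284
SS = 284.6 units

284.6 units


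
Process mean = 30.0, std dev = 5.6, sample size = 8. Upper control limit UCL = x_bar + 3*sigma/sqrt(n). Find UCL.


UCL = 30.0 + 3 * 5.6 / sqrt(8)

35.94


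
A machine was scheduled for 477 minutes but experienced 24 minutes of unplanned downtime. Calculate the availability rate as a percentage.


Formula: Availability = (Planned Time - Downtime) / Planned Time * 100
Uptime = 477 - 24 = 453 min
Availability = 453 / 477 * 100 = 95.0%

95.0%


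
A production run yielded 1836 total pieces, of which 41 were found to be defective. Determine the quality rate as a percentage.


Formula: Quality Rate = Good Pieces / Total Pieces * 100
Good pieces = 1836 - 41 = 1795
QR = 1795 / 1836 * 100 = 97.8%

97.8%


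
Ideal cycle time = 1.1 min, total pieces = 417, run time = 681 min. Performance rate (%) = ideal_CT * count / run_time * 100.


Formula: Performance = (Ideal CT * Total Count) / Run Time * 100
Ideal output time = 1.1 * 417 = 458.7 min
Performance = 458.7 / 681 * 100 = 67.4%

67.4%


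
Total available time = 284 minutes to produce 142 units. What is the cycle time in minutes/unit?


Formula: CT = Available Time / Number of Units
CT = 284 min / 142 units
CT = 2.0 min/unit

2.0 min/unit


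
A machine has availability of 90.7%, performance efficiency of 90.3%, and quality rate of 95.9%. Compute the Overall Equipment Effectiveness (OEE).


Formula: OEE = Availability * Performance * Quality / 10000
A * P = 90.7% * 90.3% / 100 = 81.9%
OEE = 81.9% * 95.9% / 100 = 78.5%

78.5%


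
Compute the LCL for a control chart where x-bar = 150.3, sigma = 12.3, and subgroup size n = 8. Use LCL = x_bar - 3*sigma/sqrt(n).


LCL = 150.3 - 3 * 12.3 / sqrt(8)

137.25


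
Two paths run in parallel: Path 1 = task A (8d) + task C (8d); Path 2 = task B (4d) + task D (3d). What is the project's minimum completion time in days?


Path 1 = 8 + 8 = 16 days
Path 2 = 4 + 3 = 7 days
Duration = max(16, 7) = 16 days

16 days


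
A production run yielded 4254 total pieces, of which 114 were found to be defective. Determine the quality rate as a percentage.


Formula: Quality Rate = Good Pieces / Total Pieces * 100
Good pieces = 4254 - 114 = 4140
QR = 4140 / 4254 * 100 = 97.3%

97.3%


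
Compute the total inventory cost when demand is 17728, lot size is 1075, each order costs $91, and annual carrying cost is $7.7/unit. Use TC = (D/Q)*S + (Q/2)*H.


TC = 17728/1075 * 91 + 1075/2 * 7.7

$5639.45


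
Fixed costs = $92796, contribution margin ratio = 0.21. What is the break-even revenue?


Formula: BER = Fixed Costs / Contribution Margin Ratio
BER = $92796 / 0.21
BER = $441885.71 (to the nearest cent)

$441885.71


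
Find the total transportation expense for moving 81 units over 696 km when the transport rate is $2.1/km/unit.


TC = dist * cost * units = 696 * 2.1 * 81 = $118389.60

$118389.60


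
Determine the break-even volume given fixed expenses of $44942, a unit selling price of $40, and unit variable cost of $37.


Formula: BEQ = Fixed Costs / (Price - Variable Cost)
Contribution margin = $40 - $37 = $3/unit
BEQ = ceil($44942 / $3/unit) = ceil(14980.67) = 14981 units

14981 units


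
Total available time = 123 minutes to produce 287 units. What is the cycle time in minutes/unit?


Formula: CT = Available Time / Number of Units
CT = 123 min / 287 units
CT = 0.43 min/unit

0.43 min/unit


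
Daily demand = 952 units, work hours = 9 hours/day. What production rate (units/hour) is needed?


Formula: Production Rate = Daily Demand / Available Hours
Rate = 952 units/day / 9 hours/day
Rate = 105.8 units/hour

105.8 units/hour


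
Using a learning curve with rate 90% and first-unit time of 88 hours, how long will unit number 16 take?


Formula: T_n = T_1 * (learning_rate)^(log2(n)) where learning_rate = rate/100
Doublings = log2(16) = 4
T_n = 88 * 0.9^4
T_n = 88 * 0.6561 = 57.7 hours

57.7 hours


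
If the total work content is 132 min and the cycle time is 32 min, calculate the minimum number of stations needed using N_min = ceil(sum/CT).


Formula: N_min = ceil(Sum of Task Times / Cycle Time)
N_min = ceil(132 min / 32 min) = ceil(4.125)
N_min = 5 stations

5


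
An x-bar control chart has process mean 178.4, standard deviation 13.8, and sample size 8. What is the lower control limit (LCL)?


LCL = 178.4 - 3 * 13.8 / sqrt(8)

163.76


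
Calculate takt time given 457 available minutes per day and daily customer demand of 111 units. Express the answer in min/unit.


Formula: Takt Time = Available Production Time / Customer Demand
Takt = 457 min/day / 111 units/day
Takt = 4.12 min/unit

4.12 min/unit


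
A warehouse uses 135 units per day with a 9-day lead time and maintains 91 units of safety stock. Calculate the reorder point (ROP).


Formula: ROP = (Daily Demand * Lead Time) + Safety Stock
Demand during lead time = 135 * 9 = 1215 units
ROP = 1215 + 91 = 1306 units

1306 units


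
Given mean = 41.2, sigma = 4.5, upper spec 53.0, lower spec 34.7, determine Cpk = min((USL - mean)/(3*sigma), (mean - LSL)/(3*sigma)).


Cpu = (53.0 - 41.2) / (3 * 4.5) = 0.87
Cpl = (41.2 - 34.7) / (3 * 4.5) = 0.48
Cpk = min(0.87, 0.48) = 0.48

0.48


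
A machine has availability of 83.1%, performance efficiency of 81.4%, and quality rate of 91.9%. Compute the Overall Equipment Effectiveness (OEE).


Formula: OEE = Availability * Performance * Quality / 10000
A * P = 83.1% * 81.4% / 100 = 67.64%
OEE = 67.64% * 91.9% / 100 = 62.2%

62.2%


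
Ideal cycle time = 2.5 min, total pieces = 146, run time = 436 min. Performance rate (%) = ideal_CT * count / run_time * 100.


Formula: Performance = (Ideal CT * Total Count) / Run Time * 100
Ideal output time = 2.5 * 146 = 365.0 min
Performance = 365.0 / 436 * 100 = 83.7%

83.7%


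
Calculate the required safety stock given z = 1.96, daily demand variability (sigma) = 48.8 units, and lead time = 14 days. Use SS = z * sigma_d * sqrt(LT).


Formula: SS = z * sigma_d * sqrt(LT)
sqrt(LT) = sqrt(14) = 3.7417
SS = 1.96 * 48.8 * 3.7417
SS = 357.9 units

357.9 units


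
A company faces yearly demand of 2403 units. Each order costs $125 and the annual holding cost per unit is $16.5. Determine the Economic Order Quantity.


Formula: EOQ = sqrt(2 * D * S / H)
Numerator: 2 * 2403 * 125 = 600750
2DS/H = 600750 / 16.5 = 36409.1
EOQ = sqrt(36409.1) = 190.8 units

190.8 units


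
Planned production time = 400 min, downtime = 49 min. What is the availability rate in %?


Formula: Availability = (Planned Time - Downtime) / Planned Time * 100
Uptime = 400 - 49 = 351 min
Availability = 351 / 400 * 100 = 87.8%

87.8%


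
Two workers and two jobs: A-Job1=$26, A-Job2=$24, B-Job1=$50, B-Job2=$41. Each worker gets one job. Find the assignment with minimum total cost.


Option 1: A->1 + B->2 = $26 + $41 = $67
Option 2: A->2 + B->1 = $24 + $50 = $74
Min cost = min($67, $74) = $67

$67


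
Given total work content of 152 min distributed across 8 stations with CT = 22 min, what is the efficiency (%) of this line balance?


Formula: Efficiency = Sum of Task Times / (N_stations * CT) * 100
Total station capacity = 8 stations * 22 min = 176 min
Efficiency = 152 / 176 * 100 = 86.4%

86.4%


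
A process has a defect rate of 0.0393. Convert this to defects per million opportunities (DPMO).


DPMO = defect_rate * 1000000 = 0.0393 * 1000000

39300


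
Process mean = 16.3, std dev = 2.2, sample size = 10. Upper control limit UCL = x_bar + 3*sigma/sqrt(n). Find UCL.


UCL = 16.3 + 3 * 2.2 / sqrt(10)

18.39


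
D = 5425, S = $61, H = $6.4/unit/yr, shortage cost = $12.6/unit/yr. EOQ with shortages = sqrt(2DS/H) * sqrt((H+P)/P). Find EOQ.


Formula: EOQ* = sqrt(2DS/H) * sqrt((H+P)/P)
Base EOQ = sqrt(2*5425*61/6.4) = 321.58 units
Correction = sqrt((6.4+12.6)/12.6) = 1.22798
EOQ* = 321.58 * 1.22798 = 394.9 units

394.9 units


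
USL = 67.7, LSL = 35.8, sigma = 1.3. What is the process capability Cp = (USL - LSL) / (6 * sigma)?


Cp = (67.7 - 35.8) / (6 * 1.3)

4.09


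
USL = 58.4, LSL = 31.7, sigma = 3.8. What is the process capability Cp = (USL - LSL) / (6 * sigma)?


Cp = (58.4 - 31.7) / (6 * 3.8)

1.17


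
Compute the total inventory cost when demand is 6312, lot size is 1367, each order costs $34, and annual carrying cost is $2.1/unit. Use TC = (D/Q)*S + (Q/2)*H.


TC = 6312/1367 * 34 + 1367/2 * 2.1

$1592.34


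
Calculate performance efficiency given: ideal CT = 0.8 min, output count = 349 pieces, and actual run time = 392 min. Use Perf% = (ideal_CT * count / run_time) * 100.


Formula: Performance = (Ideal CT * Total Count) / Run Time * 100
Ideal output time = 0.8 * 349 = 279.2 min
Performance = 279.2 / 392 * 100 = 71.2%

71.2%


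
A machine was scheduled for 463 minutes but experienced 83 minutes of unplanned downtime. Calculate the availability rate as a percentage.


Formula: Availability = (Planned Time - Downtime) / Planned Time * 100
Uptime = 463 - 83 = 380 min
Availability = 380 / 463 * 100 = 82.1%

82.1%


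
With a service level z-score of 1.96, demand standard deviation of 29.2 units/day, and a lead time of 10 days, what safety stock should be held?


Formula: SS = z * sigma_d * sqrt(LT)
sqrt(LT) = sqrt(10) = 3.1623
SS = 1.96 * 29.2 * 3.1623
SS = 181.0 units

181.0 units


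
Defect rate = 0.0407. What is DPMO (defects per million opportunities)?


DPMO = defect_rate * 1000000 = 0.0407 * 1000000

40700


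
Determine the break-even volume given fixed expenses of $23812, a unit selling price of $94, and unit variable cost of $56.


Formula: BEQ = Fixed Costs / (Price - Variable Cost)
Contribution margin = $94 - $56 = $38/unit
BEQ = ceil($23812 / $38/unit) = ceil(626.63) = 627 units

627 units


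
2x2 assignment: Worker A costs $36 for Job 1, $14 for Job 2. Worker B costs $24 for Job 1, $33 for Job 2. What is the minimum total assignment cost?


Option 1: A->1 + B->2 = $36 + $33 = $69
Option 2: A->2 + B->1 = $14 + $24 = $38
Min cost = min($69, $38) = $38

$38


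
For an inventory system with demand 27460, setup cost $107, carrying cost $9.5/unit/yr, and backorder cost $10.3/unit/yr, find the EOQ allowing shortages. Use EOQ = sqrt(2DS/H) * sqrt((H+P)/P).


Formula: EOQ* = sqrt(2DS/H) * sqrt((H+P)/P)
Base EOQ = sqrt(2*27460*107/9.5) = 786.49 units
Correction = sqrt((9.5+10.3)/10.3) = 1.38648
EOQ* = 786.49 * 1.38648 = 1090.5 units

1090.5 units


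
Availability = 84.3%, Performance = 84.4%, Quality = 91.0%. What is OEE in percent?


Formula: OEE = Availability * Performance * Quality / 10000
A * P = 84.3% * 84.4% / 100 = 71.15%
OEE = 71.15% * 91.0% / 100 = 64.7%

64.7%


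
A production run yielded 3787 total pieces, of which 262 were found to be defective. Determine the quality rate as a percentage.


Formula: Quality Rate = Good Pieces / Total Pieces * 100
Good pieces = 3787 - 262 = 3525
QR = 3525 / 3787 * 100 = 93.1%

93.1%


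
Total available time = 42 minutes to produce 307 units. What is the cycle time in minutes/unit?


Formula: CT = Available Time / Number of Units
CT = 42 min / 307 units
CT = 0.14 min/unit

0.14 min/unit


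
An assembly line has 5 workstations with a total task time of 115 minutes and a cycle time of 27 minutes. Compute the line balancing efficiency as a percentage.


Formula: Efficiency = Sum of Task Times / (N_stations * CT) * 100
Total station capacity = 5 stations * 27 min = 135 min
Efficiency = 115 / 135 * 100 = 85.2%

85.2%


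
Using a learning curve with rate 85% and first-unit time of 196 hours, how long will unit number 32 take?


Formula: T_n = T_1 * (learning_rate)^(log2(n)) where learning_rate = rate/100
Doublings = log2(32) = 5
T_n = 196 * 0.85^5
T_n = 196 * 0.4437 = 87.0 hours

87.0 hours


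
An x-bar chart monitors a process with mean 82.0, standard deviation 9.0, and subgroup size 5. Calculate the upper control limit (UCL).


UCL = 82.0 + 3 * 9.0 / sqrt(5)

94.07


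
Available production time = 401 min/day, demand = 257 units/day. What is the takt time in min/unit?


Formula: Takt Time = Available Production Time / Customer Demand
Takt = 401 min/day / 257 units/day
Takt = 1.56 min/unit

1.56 min/unit


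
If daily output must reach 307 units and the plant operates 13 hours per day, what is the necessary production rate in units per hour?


Formula: Production Rate = Daily Demand / Available Hours
Rate = 307 units/day / 13 hours/day
Rate = 23.6 units/hour

23.6 units/hour


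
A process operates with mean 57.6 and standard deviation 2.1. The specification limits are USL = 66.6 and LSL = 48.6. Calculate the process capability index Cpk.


Cpu = (66.6 - 57.6) / (3 * 2.1) = 1.43
Cpl = (57.6 - 48.6) / (3 * 2.1) = 1.43
Cpk = min(1.43, 1.43) = 1.43

1.43


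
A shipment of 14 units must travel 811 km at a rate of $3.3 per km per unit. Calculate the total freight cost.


TC = dist * cost * units = 811 * 3.3 * 14 = $37468.20

$37468.20


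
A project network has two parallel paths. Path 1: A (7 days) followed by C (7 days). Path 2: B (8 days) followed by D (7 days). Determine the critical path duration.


Path 1 = 7 + 7 = 14 days
Path 2 = 8 + 7 = 15 days
Duration = max(14, 15) = 15 days

15 days


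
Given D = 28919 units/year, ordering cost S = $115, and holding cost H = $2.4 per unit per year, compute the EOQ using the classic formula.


Formula: EOQ = sqrt(2 * D * S / H)
Numerator: 2 * 28919 * 115 = 6651370
2DS/H = 6651370 / 2.4 = 2771404.2
EOQ = sqrt(2771404.2) = 1664.8 units

1664.8 units


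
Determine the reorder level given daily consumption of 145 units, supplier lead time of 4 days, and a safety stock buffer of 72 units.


Formula: ROP = (Daily Demand * Lead Time) + Safety Stock
Demand during lead time = 145 * 4 = 580 units
ROP = 580 + 72 = 652 units

652 units


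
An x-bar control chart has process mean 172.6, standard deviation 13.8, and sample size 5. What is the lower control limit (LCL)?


LCL = 172.6 - 3 * 13.8 / sqrt(5)

154.09


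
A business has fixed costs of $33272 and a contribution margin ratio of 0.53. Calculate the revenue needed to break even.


Formula: BER = Fixed Costs / Contribution Margin Ratio
BER = $33272 / 0.53
BER = $62777.36 (to the nearest cent)

$62777.36


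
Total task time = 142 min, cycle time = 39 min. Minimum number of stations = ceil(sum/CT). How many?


Formula: N_min = ceil(Sum of Task Times / Cycle Time)
N_min = ceil(142 min / 39 min) = ceil(3.641)
N_min = 4 stations

4


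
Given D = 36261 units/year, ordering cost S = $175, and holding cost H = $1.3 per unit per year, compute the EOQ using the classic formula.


Formula: EOQ = sqrt(2 * D * S / H)
Numerator: 2 * 36261 * 175 = 12691350
2DS/H = 12691350 / 1.3 = 9762576.9
EOQ = sqrt(9762576.9) = 3124.5 units

3124.5 units


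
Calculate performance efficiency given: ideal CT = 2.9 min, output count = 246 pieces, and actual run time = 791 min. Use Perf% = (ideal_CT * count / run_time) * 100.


Formula: Performance = (Ideal CT * Total Count) / Run Time * 100
Ideal output time = 2.9 * 246 = 713.4 min
Performance = 713.4 / 791 * 100 = 90.2%

90.2%


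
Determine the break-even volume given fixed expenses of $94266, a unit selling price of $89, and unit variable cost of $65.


Formula: BEQ = Fixed Costs / (Price - Variable Cost)
Contribution margin = $89 - $65 = $24/unit
BEQ = ceil($94266 / $24/unit) = ceil(3927.75) = 3928 units

3928 units


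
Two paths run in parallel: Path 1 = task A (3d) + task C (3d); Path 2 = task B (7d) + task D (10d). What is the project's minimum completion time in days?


Path 1 = 3 + 3 = 6 days
Path 2 = 7 + 10 = 17 days
Duration = max(6, 17) = 17 days

17 days


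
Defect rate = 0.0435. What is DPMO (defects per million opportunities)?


DPMO = defect_rate * 1000000 = 0.0435 * 1000000

43500


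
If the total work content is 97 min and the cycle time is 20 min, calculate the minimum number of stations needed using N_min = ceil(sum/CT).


Formula: N_min = ceil(Sum of Task Times / Cycle Time)
N_min = ceil(97 min / 20 min) = ceil(4.85)
N_min = 5 stations

5


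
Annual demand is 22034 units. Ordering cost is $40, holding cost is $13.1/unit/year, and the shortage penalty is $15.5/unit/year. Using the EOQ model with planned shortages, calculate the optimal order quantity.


Formula: EOQ* = sqrt(2DS/H) * sqrt((H+P)/P)
Base EOQ = sqrt(2*22034*40/13.1) = 366.82 units
Correction = sqrt((13.1+15.5)/15.5) = 1.35837
EOQ* = 366.82 * 1.35837 = 498.3 units

498.3 units


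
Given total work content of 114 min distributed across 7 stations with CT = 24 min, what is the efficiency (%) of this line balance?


Formula: Efficiency = Sum of Task Times / (N_stations * CT) * 100
Total station capacity = 7 stations * 24 min = 168 min
Efficiency = 114 / 168 * 100 = 67.9%

67.9%


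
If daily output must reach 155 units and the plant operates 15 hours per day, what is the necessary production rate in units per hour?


Formula: Production Rate = Daily Demand / Available Hours
Rate = 155 units/day / 15 hours/day
Rate = 10.3 units/hour

10.3 units/hour


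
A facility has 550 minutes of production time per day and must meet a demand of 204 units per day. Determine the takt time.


Formula: Takt Time = Available Production Time / Customer Demand
Takt = 550 min/day / 204 units/day
Takt = 2.7 min/unit

2.7 min/unit


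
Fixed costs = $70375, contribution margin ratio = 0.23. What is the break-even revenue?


Formula: BER = Fixed Costs / Contribution Margin Ratio
BER = $70375 / 0.23
BER = $305978.26 (to the nearest cent)

$305978.26


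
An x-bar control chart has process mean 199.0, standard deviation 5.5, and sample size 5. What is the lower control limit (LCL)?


LCL = 199.0 - 3 * 5.5 / sqrt(5)

191.62


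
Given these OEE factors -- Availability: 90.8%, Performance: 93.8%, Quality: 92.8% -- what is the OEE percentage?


Formula: OEE = Availability * Performance * Quality / 10000
A * P = 90.8% * 93.8% / 100 = 85.17%
OEE = 85.17% * 92.8% / 100 = 79.0%

79.0%


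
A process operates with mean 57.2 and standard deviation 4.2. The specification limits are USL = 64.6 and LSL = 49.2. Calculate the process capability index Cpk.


Cpu = (64.6 - 57.2) / (3 * 4.2) = 0.59
Cpl = (57.2 - 49.2) / (3 * 4.2) = 0.63
Cpk = min(0.59, 0.63) = 0.59

0.59


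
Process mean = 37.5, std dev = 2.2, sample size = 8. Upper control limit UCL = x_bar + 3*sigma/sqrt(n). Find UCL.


UCL = 37.5 + 3 * 2.2 / sqrt(8)

39.83


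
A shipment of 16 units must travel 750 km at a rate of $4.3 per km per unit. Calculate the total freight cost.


TC = dist * cost * units = 750 * 4.3 * 16 = $51600.00

$51600.00


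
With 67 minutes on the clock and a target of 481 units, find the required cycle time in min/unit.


Formula: CT = Available Time / Number of Units
CT = 67 min / 481 units
CT = 0.14 min/unit

0.14 min/unit


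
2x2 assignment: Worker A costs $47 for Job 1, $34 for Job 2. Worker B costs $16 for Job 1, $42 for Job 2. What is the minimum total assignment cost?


Option 1: A->1 + B->2 = $47 + $42 = $89
Option 2: A->2 + B->1 = $34 + $16 = $50
Min cost = min($89, $50) = $50

$50


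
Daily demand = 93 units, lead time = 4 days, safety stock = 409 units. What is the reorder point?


Formula: ROP = (Daily Demand * Lead Time) + Safety Stock
Demand during lead time = 93 * 4 = 372 units
ROP = 372 + 409 = 781 units

781 units


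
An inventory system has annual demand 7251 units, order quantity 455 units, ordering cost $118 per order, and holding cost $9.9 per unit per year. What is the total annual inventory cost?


TC = 7251/455 * 118 + 455/2 * 9.9

$4132.73


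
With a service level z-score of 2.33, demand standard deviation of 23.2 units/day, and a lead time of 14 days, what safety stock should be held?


Formula: SS = z * sigma_d * sqrt(LT)
sqrt(LT) = sqrt(14) = 3.7417
SS = 2.33 * 23.2 * 3.7417
SS = 202.3 units

202.3 units


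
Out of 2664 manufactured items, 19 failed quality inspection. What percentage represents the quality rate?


Formula: Quality Rate = Good Pieces / Total Pieces * 100
Good pieces = 2664 - 19 = 2645
QR = 2645 / 2664 * 100 = 99.3%

99.3%


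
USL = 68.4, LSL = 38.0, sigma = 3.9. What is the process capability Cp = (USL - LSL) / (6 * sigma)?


Cp = (68.4 - 38.0) / (6 * 3.9)

1.3


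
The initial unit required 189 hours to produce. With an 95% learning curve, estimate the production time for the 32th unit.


Formula: T_n = T_1 * (learning_rate)^(log2(n)) where learning_rate = rate/100
Doublings = log2(32) = 5
T_n = 189 * 0.95^5
T_n = 189 * 0.7738 = 146.2 hours

146.2 hours


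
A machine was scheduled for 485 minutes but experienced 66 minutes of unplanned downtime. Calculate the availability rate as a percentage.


Formula: Availability = (Planned Time - Downtime) / Planned Time * 100
Uptime = 485 - 66 = 419 min
Availability = 419 / 485 * 100 = 86.4%

86.4%


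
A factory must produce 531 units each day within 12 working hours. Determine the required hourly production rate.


Formula: Production Rate = Daily Demand / Available Hours
Rate = 531 units/day / 12 hours/day
Rate = 44.3 units/hour

44.3 units/hour


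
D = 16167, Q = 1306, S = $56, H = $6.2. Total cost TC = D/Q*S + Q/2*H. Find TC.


TC = 16167/1306 * 56 + 1306/2 * 6.2

$4741.83


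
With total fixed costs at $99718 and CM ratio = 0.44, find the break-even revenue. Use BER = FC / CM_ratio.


Formula: BER = Fixed Costs / Contribution Margin Ratio
BER = $99718 / 0.44
BER = $226631.82 (to the nearest cent)

$226631.82


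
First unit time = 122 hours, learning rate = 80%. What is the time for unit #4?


Formula: T_n = T_1 * (learning_rate)^(log2(n)) where learning_rate = rate/100
Doublings = log2(4) = 2
T_n = 122 * 0.8^2
T_n = 122 * 0.64 = 78.1 hours

78.1 hours


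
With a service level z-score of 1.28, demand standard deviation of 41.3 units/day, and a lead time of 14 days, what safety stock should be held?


Formula: SS = z * sigma_d * sqrt(LT)
sqrt(LT) = sqrt(14) = 3.7417
SS = 1.28 * 41.3 * 3.7417
SS = 197.8 units

197.8 units


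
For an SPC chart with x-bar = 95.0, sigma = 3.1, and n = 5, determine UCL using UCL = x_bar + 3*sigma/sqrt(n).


UCL = 95.0 + 3 * 3.1 / sqrt(5)

99.16


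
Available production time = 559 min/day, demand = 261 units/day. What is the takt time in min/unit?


Formula: Takt Time = Available Production Time / Customer Demand
Takt = 559 min/day / 261 units/day
Takt = 2.14 min/unit

2.14 min/unit


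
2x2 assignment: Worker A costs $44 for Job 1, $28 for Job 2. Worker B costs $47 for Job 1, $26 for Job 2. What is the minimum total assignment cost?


Option 1: A->1 + B->2 = $44 + $26 = $70
Option 2: A->2 + B->1 = $28 + $47 = $75
Min cost = min($70, $75) = $70

$70


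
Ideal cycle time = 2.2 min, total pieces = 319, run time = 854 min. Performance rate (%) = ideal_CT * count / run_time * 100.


Formula: Performance = (Ideal CT * Total Count) / Run Time * 100
Ideal output time = 2.2 * 319 = 701.8 min
Performance = 701.8 / 854 * 100 = 82.2%

82.2%


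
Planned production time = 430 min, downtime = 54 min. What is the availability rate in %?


Formula: Availability = (Planned Time - Downtime) / Planned Time * 100
Uptime = 430 - 54 = 376 min
Availability = 376 / 430 * 100 = 87.4%

87.4%


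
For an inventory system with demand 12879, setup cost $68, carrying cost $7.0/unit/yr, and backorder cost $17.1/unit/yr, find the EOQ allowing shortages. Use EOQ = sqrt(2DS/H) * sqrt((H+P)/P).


Formula: EOQ* = sqrt(2DS/H) * sqrt((H+P)/P)
Base EOQ = sqrt(2*12879*68/7.0) = 500.22 units
Correction = sqrt((7.0+17.1)/17.1) = 1.18716
EOQ* = 500.22 * 1.18716 = 593.8 units

593.8 units


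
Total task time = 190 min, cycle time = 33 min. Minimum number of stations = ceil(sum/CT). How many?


Formula: N_min = ceil(Sum of Task Times / Cycle Time)
N_min = ceil(190 min / 33 min) = ceil(5.7576)
N_min = 6 stations

6


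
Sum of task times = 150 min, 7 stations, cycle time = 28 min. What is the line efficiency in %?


Formula: Efficiency = Sum of Task Times / (N_stations * CT) * 100
Total station capacity = 7 stations * 28 min = 196 min
Efficiency = 150 / 196 * 100 = 76.5%

76.5%


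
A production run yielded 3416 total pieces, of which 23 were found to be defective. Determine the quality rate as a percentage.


Formula: Quality Rate = Good Pieces / Total Pieces * 100
Good pieces = 3416 - 23 = 3393
QR = 3393 / 3416 * 100 = 99.3%

99.3%


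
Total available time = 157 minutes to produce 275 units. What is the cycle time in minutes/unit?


Formula: CT = Available Time / Number of Units
CT = 157 min / 275 units
CT = 0.57 min/unit

0.57 min/unit


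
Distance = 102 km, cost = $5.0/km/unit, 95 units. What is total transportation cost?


TC = dist * cost * units = 102 * 5.0 * 95 = $48450.00

$48450.00


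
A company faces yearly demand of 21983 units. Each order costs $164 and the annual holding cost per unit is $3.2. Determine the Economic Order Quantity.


Formula: EOQ = sqrt(2 * D * S / H)
Numerator: 2 * 21983 * 164 = 7210424
2DS/H = 7210424 / 3.2 = 2253257.5
EOQ = sqrt(2253257.5) = 1501.1 units

1501.1 units


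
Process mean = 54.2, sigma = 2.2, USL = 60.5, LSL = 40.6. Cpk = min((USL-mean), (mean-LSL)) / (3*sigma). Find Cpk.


Cpu = (60.5 - 54.2) / (3 * 2.2) = 0.95
Cpl = (54.2 - 40.6) / (3 * 2.2) = 2.06
Cpk = min(0.95, 2.06) = 0.95

0.95


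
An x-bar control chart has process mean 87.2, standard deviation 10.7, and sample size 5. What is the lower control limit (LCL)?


LCL = 87.2 - 3 * 10.7 / sqrt(5)

72.84


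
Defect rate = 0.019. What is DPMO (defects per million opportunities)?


DPMO = defect_rate * 1000000 = 0.019 * 1000000

19000


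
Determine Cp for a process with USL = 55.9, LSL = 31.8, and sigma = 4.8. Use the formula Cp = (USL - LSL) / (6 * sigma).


Cp = (55.9 - 31.8) / (6 * 4.8)

0.84


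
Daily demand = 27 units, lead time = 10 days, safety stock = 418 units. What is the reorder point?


Formula: ROP = (Daily Demand * Lead Time) + Safety Stock
Demand during lead time = 27 * 10 = 270 units
ROP = 270 + 418 = 688 units

688 units


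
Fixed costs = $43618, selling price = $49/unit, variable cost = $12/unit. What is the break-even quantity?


Formula: BEQ = Fixed Costs / (Price - Variable Cost)
Contribution margin = $49 - $12 = $37/unit
BEQ = ceil($43618 / $37/unit) = ceil(1178.86) = 1179 units

1179 units


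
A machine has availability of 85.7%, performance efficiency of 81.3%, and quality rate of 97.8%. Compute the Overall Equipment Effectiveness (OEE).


Formula: OEE = Availability * Performance * Quality / 10000
A * P = 85.7% * 81.3% / 100 = 69.67%
OEE = 69.67% * 97.8% / 100 = 68.1%

68.1%


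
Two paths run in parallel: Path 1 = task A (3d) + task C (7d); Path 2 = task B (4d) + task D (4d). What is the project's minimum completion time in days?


Path 1 = 3 + 7 = 10 days
Path 2 = 4 + 4 = 8 days
Duration = max(10, 8) = 10 days

10 days


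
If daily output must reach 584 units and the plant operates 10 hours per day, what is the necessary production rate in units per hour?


Formula: Production Rate = Daily Demand / Available Hours
Rate = 584 units/day / 10 hours/day
Rate = 58.4 units/hour

58.4 units/hour


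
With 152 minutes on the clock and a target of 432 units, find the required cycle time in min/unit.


Formula: CT = Available Time / Number of Units
CT = 152 min / 432 units
CT = 0.35 min/unit

0.35 min/unit


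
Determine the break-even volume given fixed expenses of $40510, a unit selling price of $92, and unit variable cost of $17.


Formula: BEQ = Fixed Costs / (Price - Variable Cost)
Contribution margin = $92 - $17 = $75/unit
BEQ = ceil($40510 / $75/unit) = ceil(540.13) = 541 units

541 units


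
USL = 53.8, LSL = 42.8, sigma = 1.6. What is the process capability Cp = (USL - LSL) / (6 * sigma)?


Cp = (53.8 - 42.8) / (6 * 1.6)

1.15


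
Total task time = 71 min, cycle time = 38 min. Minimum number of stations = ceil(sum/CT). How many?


Formula: N_min = ceil(Sum of Task Times / Cycle Time)
N_min = ceil(71 min / 38 min) = ceil(1.8684)
N_min = 2 stations

2


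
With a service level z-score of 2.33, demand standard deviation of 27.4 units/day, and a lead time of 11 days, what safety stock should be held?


Formula: SS = z * sigma_d * sqrt(LT)
sqrt(LT) = sqrt(11) = 3.3166
SS = 2.33 * 27.4 * 3.3166
SS = 211.7 units

211.7 units


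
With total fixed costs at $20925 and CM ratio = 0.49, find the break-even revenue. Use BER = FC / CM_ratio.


Formula: BER = Fixed Costs / Contribution Margin Ratio
BER = $20925 / 0.49
BER = $42704.08 (to the nearest cent)

$42704.08


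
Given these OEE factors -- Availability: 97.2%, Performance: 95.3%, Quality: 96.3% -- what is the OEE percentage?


Formula: OEE = Availability * Performance * Quality / 10000
A * P = 97.2% * 95.3% / 100 = 92.63%
OEE = 92.63% * 96.3% / 100 = 89.2%

89.2%


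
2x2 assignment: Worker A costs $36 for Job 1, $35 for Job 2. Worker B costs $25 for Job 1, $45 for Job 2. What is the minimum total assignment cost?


Option 1: A->1 + B->2 = $36 + $45 = $81
Option 2: A->2 + B->1 = $35 + $25 = $60
Min cost = min($81, $60) = $60

$60


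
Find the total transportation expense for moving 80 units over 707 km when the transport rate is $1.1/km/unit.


TC = dist * cost * units = 707 * 1.1 * 80 = $62216.00

$62216.00


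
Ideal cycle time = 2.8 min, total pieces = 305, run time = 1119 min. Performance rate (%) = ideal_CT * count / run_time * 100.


Formula: Performance = (Ideal CT * Total Count) / Run Time * 100
Ideal output time = 2.8 * 305 = 854.0 min
Performance = 854.0 / 1119 * 100 = 76.3%

76.3%


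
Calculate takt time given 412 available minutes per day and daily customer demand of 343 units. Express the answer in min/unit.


Formula: Takt Time = Available Production Time / Customer Demand
Takt = 412 min/day / 343 units/day
Takt = 1.2 min/unit

1.2 min/unit


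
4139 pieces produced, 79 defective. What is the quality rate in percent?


Formula: Quality Rate = Good Pieces / Total Pieces * 100
Good pieces = 4139 - 79 = 4060
QR = 4060 / 4139 * 100 = 98.1%

98.1%


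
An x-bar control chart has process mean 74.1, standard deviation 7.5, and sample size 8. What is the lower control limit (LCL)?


LCL = 74.1 - 3 * 7.5 / sqrt(8)

66.15


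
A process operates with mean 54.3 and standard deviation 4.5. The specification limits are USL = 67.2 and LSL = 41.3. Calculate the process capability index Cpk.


Cpu = (67.2 - 54.3) / (3 * 4.5) = 0.96
Cpl = (54.3 - 41.3) / (3 * 4.5) = 0.96
Cpk = min(0.96, 0.96) = 0.96

0.96
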